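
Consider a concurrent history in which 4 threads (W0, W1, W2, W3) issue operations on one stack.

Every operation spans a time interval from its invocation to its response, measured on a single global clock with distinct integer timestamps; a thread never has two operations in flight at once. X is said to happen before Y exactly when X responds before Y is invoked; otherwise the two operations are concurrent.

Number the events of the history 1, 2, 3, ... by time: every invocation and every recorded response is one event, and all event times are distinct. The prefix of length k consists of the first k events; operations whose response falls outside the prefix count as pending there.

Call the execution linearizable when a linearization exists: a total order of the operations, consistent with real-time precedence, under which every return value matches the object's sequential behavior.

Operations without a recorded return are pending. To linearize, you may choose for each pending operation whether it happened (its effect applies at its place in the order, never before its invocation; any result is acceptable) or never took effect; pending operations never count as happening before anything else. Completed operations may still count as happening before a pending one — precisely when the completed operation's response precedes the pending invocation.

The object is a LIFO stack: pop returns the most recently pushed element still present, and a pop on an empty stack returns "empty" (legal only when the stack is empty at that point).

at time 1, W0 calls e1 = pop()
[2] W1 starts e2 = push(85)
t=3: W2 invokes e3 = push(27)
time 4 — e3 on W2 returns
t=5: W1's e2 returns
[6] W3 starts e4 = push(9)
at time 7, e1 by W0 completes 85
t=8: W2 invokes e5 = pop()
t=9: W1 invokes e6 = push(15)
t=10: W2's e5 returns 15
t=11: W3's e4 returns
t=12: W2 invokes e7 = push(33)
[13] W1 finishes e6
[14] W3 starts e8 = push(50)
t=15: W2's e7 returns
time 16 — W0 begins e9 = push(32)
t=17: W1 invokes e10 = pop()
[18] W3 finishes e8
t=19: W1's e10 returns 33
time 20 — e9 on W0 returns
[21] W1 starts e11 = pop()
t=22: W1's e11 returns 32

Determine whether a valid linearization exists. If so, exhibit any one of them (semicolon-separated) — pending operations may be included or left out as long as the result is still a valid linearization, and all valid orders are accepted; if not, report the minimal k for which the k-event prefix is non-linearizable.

linearizable — witness: e2; e1; e3; e4; e6; e5; e7; e10; e8; e9; e11

step 1: e2 push(85) — stack <85>
step 2: e1 pop() → 85 — stack <>
step 3: e3 push(27) — stack <27>
step 4: e4 push(9) — stack <27,9>
step 5: e6 push(15) — stack <27,9,15>
step 6: e5 pop() → 15 — stack <27,9>
step 7: e7 push(33) — stack <27,9,33>
step 8: e10 pop() → 33 — stack <27,9>
step 9: e8 push(50) — stack <27,9,50>
step 10: e9 push(32) — stack <27,9,50,32>
step 11: e11 pop() → 32 — stack <27,9,50>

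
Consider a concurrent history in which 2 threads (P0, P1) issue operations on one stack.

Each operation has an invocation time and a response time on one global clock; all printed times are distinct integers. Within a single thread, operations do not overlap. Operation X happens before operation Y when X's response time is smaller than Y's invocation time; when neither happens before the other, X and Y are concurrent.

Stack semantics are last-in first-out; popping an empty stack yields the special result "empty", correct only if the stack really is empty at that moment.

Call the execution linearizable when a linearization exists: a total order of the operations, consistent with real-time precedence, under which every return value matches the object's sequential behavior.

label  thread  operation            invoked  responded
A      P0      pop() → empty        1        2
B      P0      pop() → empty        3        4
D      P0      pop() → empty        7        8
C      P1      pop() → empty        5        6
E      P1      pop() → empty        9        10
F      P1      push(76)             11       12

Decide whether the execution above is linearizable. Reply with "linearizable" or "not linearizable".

witness order: A, B, C, D, E, F
1. A pop() → empty, leaving stack <>
2. B pop() → empty, leaving stack <>
3. C pop() → empty, leaving stack <>
4. D pop() → empty, leaving stack <>
5. E pop() → empty, leaving stack <>
6. F push(76), leaving stack <76>

linearizable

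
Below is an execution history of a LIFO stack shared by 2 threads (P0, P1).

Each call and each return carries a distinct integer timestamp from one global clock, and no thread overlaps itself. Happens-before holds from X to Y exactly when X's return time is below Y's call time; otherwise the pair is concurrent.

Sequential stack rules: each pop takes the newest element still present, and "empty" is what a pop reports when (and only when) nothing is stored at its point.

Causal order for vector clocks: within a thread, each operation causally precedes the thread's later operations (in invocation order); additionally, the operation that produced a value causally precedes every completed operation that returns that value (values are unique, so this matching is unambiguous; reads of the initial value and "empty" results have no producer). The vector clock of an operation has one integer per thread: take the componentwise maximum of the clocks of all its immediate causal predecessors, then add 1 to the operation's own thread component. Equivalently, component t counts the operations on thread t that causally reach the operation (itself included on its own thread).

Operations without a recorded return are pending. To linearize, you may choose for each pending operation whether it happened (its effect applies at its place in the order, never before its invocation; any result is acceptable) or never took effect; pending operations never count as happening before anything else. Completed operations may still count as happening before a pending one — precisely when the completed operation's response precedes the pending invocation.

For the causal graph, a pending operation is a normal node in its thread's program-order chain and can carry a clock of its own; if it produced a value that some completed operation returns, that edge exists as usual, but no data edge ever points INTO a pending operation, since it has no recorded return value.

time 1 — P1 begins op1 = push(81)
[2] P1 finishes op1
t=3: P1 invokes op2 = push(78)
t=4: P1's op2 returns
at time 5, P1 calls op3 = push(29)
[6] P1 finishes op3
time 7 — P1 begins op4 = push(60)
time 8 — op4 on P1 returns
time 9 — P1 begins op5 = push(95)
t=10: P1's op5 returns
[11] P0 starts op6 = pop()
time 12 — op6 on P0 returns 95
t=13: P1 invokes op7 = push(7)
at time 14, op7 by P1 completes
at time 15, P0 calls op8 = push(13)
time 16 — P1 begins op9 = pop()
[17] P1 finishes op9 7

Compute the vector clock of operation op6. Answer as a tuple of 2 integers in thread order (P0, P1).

(1, 5)

op1, invoked 1, has no incoming edges; only P1's bump applies → (0, 1)
op2 (invocation 3): componentwise max over VC(op1)=(0, 1), +1 at P1, giving (0, 2)
op3 (invocation 5): componentwise max over VC(op2)=(0, 2), +1 at P1, giving (0, 3)
op4 (invocation 7): componentwise max over VC(op3)=(0, 3), +1 at P1, giving (0, 4)
op5 (invocation 9): componentwise max over VC(op4)=(0, 4), +1 at P1, giving (0, 5)
op7 (invocation 13): componentwise max over VC(op5)=(0, 5), +1 at P1, giving (0, 6)
op6 (invocation 11): componentwise max over VC(op5)=(0, 5), +1 at P0, giving (1, 5)
op9 (invocation 16): componentwise max over VC(op7)=(0, 6), +1 at P1, giving (0, 7)
op8 (invocation 15): componentwise max over VC(op6)=(1, 5), +1 at P0, giving (2, 5)
target: VC(op6) = (1, 5)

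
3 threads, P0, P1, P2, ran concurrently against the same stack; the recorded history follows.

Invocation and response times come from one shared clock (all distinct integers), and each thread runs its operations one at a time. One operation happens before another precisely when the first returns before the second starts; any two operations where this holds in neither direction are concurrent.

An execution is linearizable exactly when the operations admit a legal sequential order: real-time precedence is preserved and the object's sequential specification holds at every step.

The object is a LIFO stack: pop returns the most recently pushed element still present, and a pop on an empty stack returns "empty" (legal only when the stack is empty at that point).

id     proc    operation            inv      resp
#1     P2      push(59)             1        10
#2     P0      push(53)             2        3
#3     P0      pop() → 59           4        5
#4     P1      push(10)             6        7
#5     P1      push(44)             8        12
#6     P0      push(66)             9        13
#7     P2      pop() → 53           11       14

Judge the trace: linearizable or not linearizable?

not linearizable

prefix check: 1..13 passes, 1..14 fails once #7's time-14 response joins
checked exhaustively: 30 real-time-consistent orders of 7 completed operations, zero legal stack replays
take #1, #2, #3, #4, #5, #6, #7: step 3 already fails, because #3 pop() → 59 cannot occur there
take #1, #2, #3, #4, #5, #7, #6: step 3 already fails, because #3 pop() → 59 cannot occur there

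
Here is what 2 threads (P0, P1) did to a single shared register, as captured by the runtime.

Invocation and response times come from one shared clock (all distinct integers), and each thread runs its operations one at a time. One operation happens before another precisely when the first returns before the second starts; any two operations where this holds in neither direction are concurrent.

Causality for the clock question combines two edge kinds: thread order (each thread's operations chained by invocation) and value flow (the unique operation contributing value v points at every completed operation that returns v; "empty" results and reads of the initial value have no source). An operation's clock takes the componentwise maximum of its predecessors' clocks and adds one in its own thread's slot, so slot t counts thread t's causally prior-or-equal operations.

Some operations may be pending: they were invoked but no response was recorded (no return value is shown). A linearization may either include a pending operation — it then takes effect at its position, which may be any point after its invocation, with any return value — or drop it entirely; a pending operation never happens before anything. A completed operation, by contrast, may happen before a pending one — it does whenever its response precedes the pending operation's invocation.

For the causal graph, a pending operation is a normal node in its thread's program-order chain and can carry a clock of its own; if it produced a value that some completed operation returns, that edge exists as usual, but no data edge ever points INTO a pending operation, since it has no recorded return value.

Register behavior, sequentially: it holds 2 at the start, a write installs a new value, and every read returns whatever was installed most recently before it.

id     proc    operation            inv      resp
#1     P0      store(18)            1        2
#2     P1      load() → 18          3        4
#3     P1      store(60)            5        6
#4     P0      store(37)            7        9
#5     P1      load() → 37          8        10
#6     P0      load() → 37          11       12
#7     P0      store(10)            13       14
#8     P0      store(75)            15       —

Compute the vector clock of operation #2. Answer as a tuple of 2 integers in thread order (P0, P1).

invoked at 1, #1 has no predecessors; its own P0 bump gives (1, 0)
merge at #2 (invoked 3): VC(#1)=(1, 0), own-thread bump on P1 → (1, 1)
merge at #4 (invoked 7): VC(#1)=(1, 0), own-thread bump on P0 → (2, 0)
merge at #3 (invoked 5): VC(#2)=(1, 1), own-thread bump on P1 → (1, 2)
merge at #6 (invoked 11): VC(#4)=(2, 0), own-thread bump on P0 → (3, 0)
merge at #7 (invoked 13): VC(#6)=(3, 0), own-thread bump on P0 → (4, 0)
merge at #5 (invoked 8): VC(#3)=(1, 2), VC(#4)=(2, 0), own-thread bump on P1 → (2, 3)
merge at #8 (invoked 15): VC(#7)=(4, 0), own-thread bump on P0 → (5, 0)
target: VC(#2) = (1, 1)

(1, 1)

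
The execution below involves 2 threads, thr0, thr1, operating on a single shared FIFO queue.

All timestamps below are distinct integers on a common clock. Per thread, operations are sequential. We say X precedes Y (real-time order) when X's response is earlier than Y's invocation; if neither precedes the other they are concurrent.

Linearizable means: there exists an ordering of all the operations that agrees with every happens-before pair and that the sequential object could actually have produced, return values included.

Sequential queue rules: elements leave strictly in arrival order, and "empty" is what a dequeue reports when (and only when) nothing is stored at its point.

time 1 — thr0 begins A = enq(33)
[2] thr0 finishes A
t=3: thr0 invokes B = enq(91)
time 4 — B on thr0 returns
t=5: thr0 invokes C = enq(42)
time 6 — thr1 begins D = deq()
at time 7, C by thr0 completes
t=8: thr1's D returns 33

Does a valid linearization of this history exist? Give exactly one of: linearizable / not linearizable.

linearizable

witness order: A, B, C, D
after step 1 (A enq(33)): queue <33>
after step 2 (B enq(91)): queue <33,91>
after step 3 (C enq(42)): queue <33,91,42>
after step 4 (D deq() → 33): queue <91,42>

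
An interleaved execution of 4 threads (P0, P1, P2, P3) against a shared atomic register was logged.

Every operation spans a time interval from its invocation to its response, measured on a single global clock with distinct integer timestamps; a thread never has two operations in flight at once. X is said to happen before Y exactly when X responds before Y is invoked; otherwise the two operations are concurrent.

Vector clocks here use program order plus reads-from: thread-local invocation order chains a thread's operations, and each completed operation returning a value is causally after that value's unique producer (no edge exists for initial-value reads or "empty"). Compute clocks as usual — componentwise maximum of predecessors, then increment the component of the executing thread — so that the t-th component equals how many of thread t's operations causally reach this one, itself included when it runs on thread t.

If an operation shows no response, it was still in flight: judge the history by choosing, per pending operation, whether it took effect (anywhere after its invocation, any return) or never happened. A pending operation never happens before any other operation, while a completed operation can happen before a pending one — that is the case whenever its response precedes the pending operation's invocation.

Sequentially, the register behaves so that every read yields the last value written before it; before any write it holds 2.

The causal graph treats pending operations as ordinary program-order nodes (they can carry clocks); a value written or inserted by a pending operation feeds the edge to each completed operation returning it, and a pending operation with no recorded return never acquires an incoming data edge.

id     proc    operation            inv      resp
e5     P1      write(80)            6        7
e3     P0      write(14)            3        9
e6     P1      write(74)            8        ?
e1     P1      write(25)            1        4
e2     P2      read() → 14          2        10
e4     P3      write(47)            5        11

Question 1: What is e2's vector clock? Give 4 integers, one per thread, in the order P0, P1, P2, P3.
(1, 0, 1, 0)

no predecessors for e4 (invoked 5): P3 increments from zero → (0, 0, 0, 1)
no predecessors for e1 (invoked 1): P1 increments from zero → (0, 1, 0, 0)
no predecessors for e3 (invoked 3): P0 increments from zero → (1, 0, 0, 0)
e5 (invocation 6): componentwise max over VC(e1)=(0, 1, 0, 0), +1 at P1, giving (0, 2, 0, 0)
e2 (invocation 2): componentwise max over VC(e3)=(1, 0, 0, 0), +1 at P2, giving (1, 0, 1, 0)
e6 (invocation 8): componentwise max over VC(e5)=(0, 2, 0, 0), +1 at P1, giving (0, 3, 0, 0)
target: VC(e2) = (1, 0, 1, 0)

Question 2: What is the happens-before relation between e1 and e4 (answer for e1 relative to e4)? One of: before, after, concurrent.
before

e1 spans [1,4], e4 spans [5,11]
resp(e1)=4 < inv(e4)=5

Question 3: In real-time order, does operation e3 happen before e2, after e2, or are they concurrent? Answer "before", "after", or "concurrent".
concurrent

e3 spans [3,9], e2 spans [2,10]
the intervals overlap in both directions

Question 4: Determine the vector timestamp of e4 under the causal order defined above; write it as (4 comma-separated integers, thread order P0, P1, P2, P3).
(0, 0, 0, 1)

invoked at 5, e4 has no predecessors; its own P3 bump gives (0, 0, 0, 1)
invoked at 1, e1 has no predecessors; its own P1 bump gives (0, 1, 0, 0)
invoked at 3, e3 has no predecessors; its own P0 bump gives (1, 0, 0, 0)
e5, invoked 6, takes VC(e1)=(0, 1, 0, 0) under max, adds 1 for P1 → (0, 2, 0, 0)
e2, invoked 2, takes VC(e3)=(1, 0, 0, 0) under max, adds 1 for P2 → (1, 0, 1, 0)
e6, invoked 8, takes VC(e5)=(0, 2, 0, 0) under max, adds 1 for P1 → (0, 3, 0, 0)
target: VC(e4) = (0, 0, 0, 1)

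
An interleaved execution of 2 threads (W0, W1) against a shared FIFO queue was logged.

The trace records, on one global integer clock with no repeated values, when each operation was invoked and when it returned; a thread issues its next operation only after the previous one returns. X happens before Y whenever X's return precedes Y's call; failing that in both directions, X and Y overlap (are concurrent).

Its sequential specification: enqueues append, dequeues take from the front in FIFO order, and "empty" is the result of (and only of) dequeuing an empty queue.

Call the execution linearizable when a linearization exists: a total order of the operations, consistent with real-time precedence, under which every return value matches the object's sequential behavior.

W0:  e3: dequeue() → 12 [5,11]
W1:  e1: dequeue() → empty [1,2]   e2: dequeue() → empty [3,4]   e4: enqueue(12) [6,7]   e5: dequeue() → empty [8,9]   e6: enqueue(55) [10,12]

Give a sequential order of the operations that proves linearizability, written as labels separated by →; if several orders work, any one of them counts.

e1 → e2 → e4 → e3 → e5 → e6

step 1: e1 dequeue() → empty — queue <>
step 2: e2 dequeue() → empty — queue <>
step 3: e4 enqueue(12) — queue <12>
step 4: e3 dequeue() → 12 — queue <>
step 5: e5 dequeue() → empty — queue <>
step 6: e6 enqueue(55) — queue <55>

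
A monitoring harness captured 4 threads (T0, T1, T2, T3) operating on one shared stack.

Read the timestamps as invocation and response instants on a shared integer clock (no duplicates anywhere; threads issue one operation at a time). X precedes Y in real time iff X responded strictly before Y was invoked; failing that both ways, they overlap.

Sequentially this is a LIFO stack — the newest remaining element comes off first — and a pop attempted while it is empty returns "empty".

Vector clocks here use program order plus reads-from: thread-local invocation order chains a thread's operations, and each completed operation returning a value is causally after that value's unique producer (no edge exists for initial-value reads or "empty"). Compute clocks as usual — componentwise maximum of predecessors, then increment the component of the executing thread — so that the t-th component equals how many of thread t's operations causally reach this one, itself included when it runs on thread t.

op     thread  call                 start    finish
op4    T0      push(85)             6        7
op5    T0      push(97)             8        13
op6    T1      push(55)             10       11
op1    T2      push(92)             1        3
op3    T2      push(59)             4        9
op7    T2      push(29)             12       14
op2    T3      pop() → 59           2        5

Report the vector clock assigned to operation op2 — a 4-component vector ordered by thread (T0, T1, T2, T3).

VC(op1, invoked at 1): no causal predecessors; +1 on T2 → (0, 0, 1, 0)
VC(op6, invoked at 10): no causal predecessors; +1 on T1 → (0, 1, 0, 0)
VC(op4, invoked at 6): no causal predecessors; +1 on T0 → (1, 0, 0, 0)
from VC(op1)=(0, 0, 1, 0), op3 (invoked 4) maxes components and bumps T2 → (0, 0, 2, 0)
from VC(op4)=(1, 0, 0, 0), op5 (invoked 8) maxes components and bumps T0 → (2, 0, 0, 0)
from VC(op3)=(0, 0, 2, 0), op2 (invoked 2) maxes components and bumps T3 → (0, 0, 2, 1)
from VC(op3)=(0, 0, 2, 0), op7 (invoked 12) maxes components and bumps T2 → (0, 0, 3, 0)
target: VC(op2) = (0, 0, 2, 1)

(0, 0, 2, 1)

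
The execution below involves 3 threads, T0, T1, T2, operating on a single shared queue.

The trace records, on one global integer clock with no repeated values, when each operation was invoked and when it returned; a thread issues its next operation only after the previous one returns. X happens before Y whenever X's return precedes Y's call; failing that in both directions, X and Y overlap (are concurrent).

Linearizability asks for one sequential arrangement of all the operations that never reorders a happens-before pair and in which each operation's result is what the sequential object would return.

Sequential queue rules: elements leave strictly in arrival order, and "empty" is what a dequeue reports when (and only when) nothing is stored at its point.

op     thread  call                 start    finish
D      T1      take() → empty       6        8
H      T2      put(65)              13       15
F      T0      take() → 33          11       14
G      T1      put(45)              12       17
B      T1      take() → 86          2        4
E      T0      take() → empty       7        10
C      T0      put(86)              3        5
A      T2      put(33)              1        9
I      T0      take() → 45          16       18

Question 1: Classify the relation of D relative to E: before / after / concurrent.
D spans [6,8], E spans [7,10]
the intervals overlap in both directions

concurrent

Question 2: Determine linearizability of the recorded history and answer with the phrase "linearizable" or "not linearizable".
a witness: C, B, D, E, A, F, G, H, I
after step 1 (C put(86)): queue <86>
after step 2 (B take() → 86): queue <>
after step 3 (D take() → empty): queue <>
after step 4 (E take() → empty): queue <>
after step 5 (A put(33)): queue <33>
after step 6 (F take() → 33): queue <>
after step 7 (G put(45)): queue <45>
after step 8 (H put(65)): queue <45,65>
after step 9 (I take() → 45): queue <65>

linearizable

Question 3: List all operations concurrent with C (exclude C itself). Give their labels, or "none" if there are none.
C spans [3,5]: anything still running between times 3 and 5 counts as concurrent
A [1,9]: concurrent
B [2,4]: concurrent
D [6,8]: after
E [7,10]: after
F [11,14]: after
G [12,17]: after
H [13,15]: after
I [16,18]: after

A, B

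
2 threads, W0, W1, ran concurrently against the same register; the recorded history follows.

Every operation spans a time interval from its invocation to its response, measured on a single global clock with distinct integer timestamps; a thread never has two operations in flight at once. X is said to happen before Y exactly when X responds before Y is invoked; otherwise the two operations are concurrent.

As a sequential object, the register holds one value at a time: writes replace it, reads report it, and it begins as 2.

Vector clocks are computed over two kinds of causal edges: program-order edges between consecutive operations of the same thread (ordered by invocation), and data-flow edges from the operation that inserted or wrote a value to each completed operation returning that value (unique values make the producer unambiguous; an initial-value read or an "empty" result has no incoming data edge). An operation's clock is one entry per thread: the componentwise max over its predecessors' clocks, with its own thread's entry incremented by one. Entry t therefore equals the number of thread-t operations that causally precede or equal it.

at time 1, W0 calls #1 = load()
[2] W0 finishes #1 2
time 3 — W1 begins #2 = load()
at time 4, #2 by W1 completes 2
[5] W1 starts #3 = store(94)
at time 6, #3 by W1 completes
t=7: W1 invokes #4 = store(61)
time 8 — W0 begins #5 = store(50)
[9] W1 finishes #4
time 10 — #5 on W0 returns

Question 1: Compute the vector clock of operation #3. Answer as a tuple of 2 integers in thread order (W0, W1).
(0, 2)

#2 (invocation 3): nothing precedes it; W1's component alone gives (0, 1)
#1 (invocation 1): nothing precedes it; W0's component alone gives (1, 0)
VC(#3, invoked at 5): max of VC(#2)=(0, 1), then +1 on thread W1 → (0, 2)
VC(#5, invoked at 8): max of VC(#1)=(1, 0), then +1 on thread W0 → (2, 0)
VC(#4, invoked at 7): max of VC(#3)=(0, 2), then +1 on thread W1 → (0, 3)
target: VC(#3) = (0, 2)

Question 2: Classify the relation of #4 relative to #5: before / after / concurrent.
concurrent

#4 spans [7,9], #5 spans [8,10]
the intervals overlap in both directions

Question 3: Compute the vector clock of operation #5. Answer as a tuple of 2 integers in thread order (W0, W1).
(2, 0)

#2, invoked 3, has no incoming edges; only W1's bump applies → (0, 1)
#1, invoked 1, has no incoming edges; only W0's bump applies → (1, 0)
merge at #3 (invoked 5): VC(#2)=(0, 1), own-thread bump on W1 → (0, 2)
merge at #5 (invoked 8): VC(#1)=(1, 0), own-thread bump on W0 → (2, 0)
merge at #4 (invoked 7): VC(#3)=(0, 2), own-thread bump on W1 → (0, 3)
target: VC(#5) = (2, 0)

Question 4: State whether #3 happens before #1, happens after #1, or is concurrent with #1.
after

#3 spans [5,6], #1 spans [1,2]
resp(#1)=2 < inv(#3)=5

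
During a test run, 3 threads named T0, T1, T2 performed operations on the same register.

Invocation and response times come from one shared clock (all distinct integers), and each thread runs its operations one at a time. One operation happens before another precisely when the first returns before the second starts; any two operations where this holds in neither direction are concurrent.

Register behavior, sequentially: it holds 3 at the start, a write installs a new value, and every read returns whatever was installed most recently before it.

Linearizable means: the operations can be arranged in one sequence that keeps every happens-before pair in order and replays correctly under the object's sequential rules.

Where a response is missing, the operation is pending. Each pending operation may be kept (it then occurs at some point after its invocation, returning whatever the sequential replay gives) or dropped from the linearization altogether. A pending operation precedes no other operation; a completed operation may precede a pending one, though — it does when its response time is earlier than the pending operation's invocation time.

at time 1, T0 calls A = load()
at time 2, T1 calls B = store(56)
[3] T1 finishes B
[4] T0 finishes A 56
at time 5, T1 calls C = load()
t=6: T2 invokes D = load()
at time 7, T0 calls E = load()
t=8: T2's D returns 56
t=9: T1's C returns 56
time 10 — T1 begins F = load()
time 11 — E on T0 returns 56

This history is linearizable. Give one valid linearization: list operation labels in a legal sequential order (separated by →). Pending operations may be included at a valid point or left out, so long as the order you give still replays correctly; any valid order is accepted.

after step 1 (B store(56)): value 56
after step 2 (A load() → 56): value 56
after step 3 (C load() → 56): value 56
after step 4 (D load() → 56): value 56
after step 5 (E load() → 56): value 56

B → A → C → D → E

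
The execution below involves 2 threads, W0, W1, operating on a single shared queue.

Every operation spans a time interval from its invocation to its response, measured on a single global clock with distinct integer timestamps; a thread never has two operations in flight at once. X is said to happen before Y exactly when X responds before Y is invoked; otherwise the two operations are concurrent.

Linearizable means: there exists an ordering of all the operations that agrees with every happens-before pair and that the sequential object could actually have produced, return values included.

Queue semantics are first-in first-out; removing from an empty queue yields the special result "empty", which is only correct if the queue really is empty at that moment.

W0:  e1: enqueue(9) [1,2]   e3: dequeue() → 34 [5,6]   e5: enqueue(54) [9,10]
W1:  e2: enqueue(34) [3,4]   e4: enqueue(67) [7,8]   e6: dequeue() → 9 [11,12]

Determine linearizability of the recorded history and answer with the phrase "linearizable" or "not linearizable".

not linearizable

events 1..5 are fine; event 6 — the response of e3 at time 6 — makes the prefix non-linearizable
the completed operations (3 total) allow one real-time order; the queue replay rejects it
sample order e1, e2, e3 stalls at step 3 — e3 dequeue() → 34 has no legal effect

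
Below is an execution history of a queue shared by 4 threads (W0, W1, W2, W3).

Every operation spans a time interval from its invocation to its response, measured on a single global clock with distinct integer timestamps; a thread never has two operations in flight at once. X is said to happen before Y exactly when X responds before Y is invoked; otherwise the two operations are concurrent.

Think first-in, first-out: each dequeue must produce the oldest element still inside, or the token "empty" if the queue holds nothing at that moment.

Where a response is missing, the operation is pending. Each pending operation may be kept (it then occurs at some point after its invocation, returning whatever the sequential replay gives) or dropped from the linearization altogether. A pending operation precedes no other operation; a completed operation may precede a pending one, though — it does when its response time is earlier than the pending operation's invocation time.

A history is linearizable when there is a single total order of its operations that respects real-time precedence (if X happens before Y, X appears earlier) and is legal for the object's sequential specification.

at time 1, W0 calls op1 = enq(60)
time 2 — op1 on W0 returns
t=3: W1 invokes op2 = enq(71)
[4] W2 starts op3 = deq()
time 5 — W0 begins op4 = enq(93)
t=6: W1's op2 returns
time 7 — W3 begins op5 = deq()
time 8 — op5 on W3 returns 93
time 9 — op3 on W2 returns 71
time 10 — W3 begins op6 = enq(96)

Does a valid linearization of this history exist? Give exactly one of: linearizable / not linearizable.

through event 8 a valid linearization exists; event 9 (op3 responding at time 9) ends that
4 completed operations, 3 real-time-consistent orders — every queue replay fails
including or dropping the 1 pending operation (op4) in any combination fails
one such order, op1, op2, op3, op5 (pending dropped), breaks at step 3 where op3 deq() → 71 is illegal
one such order, op1, op2, op5, op3 (pending dropped), breaks at step 3 where op5 deq() → 93 is illegal

not linearizable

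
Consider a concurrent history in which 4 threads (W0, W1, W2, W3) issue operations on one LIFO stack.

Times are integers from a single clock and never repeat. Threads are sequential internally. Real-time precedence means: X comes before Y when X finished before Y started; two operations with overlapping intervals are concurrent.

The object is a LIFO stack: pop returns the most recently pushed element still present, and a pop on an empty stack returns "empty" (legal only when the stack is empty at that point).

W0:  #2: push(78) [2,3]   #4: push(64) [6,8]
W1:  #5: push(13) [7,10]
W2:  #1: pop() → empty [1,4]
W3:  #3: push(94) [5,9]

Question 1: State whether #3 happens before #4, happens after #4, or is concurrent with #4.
#3 spans [5,9], #4 spans [6,8]
the intervals overlap in both directions

concurrent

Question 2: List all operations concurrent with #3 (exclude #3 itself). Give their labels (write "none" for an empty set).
concurrent with #3 ([5,9]): every op whose interval crosses 5..9
#1 [1,4]: before
#2 [2,3]: before
#4 [6,8]: concurrent
#5 [7,10]: concurrent

#4, #5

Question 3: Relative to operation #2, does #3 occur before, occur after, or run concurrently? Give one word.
#3 spans [5,9], #2 spans [2,3]
resp(#2)=3 < inv(#3)=5

after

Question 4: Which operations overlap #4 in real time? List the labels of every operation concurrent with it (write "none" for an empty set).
#4 runs from 6 to 8; window-overlapping ops are concurrent
#1 [1,4]: before
#2 [2,3]: before
#3 [5,9]: concurrent
#5 [7,10]: concurrent

#3, #5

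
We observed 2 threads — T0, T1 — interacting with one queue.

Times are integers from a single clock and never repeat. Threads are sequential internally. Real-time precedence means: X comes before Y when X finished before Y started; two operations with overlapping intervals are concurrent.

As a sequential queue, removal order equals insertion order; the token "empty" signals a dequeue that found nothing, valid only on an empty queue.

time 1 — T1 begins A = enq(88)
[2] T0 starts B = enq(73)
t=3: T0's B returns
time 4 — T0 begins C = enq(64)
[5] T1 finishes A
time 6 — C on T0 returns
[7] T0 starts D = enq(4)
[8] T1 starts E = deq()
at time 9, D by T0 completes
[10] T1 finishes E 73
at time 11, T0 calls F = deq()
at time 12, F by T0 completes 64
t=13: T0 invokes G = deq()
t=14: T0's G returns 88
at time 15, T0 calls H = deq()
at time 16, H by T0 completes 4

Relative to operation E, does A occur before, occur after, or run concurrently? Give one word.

before

A spans [1,5], E spans [8,10]
resp(A)=5 < inv(E)=8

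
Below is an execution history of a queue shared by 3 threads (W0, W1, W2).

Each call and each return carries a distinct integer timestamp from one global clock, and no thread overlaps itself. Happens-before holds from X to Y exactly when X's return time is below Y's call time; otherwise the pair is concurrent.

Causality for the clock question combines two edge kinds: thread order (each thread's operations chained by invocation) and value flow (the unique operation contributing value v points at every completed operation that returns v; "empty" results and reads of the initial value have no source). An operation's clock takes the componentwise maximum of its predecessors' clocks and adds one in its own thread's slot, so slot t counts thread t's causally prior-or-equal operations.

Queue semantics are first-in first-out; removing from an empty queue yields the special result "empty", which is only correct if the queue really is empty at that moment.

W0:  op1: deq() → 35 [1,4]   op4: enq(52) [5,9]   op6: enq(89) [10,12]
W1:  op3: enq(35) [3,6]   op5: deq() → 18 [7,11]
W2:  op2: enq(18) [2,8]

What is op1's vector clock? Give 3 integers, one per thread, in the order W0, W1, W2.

op2 (invocation 2): nothing precedes it; W2's component alone gives (0, 0, 1)
op3 (invocation 3): nothing precedes it; W1's component alone gives (0, 1, 0)
from VC(op3)=(0, 1, 0), op1 (invoked 1) maxes components and bumps W0 → (1, 1, 0)
from VC(op2)=(0, 0, 1), VC(op3)=(0, 1, 0), op5 (invoked 7) maxes components and bumps W1 → (0, 2, 1)
from VC(op1)=(1, 1, 0), op4 (invoked 5) maxes components and bumps W0 → (2, 1, 0)
from VC(op4)=(2, 1, 0), op6 (invoked 10) maxes components and bumps W0 → (3, 1, 0)
target: VC(op1) = (1, 1, 0)

(1, 1, 0)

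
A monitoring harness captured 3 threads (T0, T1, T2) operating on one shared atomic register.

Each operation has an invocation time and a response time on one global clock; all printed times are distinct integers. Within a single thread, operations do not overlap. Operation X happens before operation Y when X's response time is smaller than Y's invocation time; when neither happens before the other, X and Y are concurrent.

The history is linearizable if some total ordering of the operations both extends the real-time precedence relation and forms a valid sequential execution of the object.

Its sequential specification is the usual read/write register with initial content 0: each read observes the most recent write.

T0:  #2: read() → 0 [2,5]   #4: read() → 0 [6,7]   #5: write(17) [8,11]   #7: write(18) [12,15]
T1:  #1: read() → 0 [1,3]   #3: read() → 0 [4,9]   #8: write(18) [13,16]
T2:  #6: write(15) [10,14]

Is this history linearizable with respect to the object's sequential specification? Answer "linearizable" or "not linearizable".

linearizable

one valid linearization: #1, #2, #3, #4, #5, #6, #7, #8
after step 1 (#1 read() → 0): value 0
after step 2 (#2 read() → 0): value 0
after step 3 (#3 read() → 0): value 0
after step 4 (#4 read() → 0): value 0
after step 5 (#5 write(17)): value 17
after step 6 (#6 write(15)): value 15
after step 7 (#7 write(18)): value 18
after step 8 (#8 write(18)): value 18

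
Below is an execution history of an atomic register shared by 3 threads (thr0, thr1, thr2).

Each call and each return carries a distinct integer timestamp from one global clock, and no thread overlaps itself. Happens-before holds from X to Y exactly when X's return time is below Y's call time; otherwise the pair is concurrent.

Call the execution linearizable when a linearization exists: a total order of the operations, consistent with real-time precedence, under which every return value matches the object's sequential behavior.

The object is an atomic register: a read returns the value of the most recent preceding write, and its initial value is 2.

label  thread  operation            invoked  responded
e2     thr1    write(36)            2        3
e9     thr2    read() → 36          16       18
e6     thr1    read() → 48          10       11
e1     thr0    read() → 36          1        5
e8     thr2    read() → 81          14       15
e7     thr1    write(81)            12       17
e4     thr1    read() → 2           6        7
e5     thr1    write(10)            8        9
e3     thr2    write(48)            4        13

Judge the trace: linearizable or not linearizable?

not linearizable

already the first 7 events (up to e4's response at time 7) admit no linearization; the first 6 still do
all 2 real-time-respecting orders fail — 3 completed atomic register operations, no legal replay
including or dropping the 1 pending operation (e3) in any combination fails
e.g. e1, e2, e4 (pending dropped): illegal at step 1, since e1 read() → 36 cannot apply there
e.g. e2, e1, e4 (pending dropped): illegal at step 3, since e4 read() → 2 cannot apply there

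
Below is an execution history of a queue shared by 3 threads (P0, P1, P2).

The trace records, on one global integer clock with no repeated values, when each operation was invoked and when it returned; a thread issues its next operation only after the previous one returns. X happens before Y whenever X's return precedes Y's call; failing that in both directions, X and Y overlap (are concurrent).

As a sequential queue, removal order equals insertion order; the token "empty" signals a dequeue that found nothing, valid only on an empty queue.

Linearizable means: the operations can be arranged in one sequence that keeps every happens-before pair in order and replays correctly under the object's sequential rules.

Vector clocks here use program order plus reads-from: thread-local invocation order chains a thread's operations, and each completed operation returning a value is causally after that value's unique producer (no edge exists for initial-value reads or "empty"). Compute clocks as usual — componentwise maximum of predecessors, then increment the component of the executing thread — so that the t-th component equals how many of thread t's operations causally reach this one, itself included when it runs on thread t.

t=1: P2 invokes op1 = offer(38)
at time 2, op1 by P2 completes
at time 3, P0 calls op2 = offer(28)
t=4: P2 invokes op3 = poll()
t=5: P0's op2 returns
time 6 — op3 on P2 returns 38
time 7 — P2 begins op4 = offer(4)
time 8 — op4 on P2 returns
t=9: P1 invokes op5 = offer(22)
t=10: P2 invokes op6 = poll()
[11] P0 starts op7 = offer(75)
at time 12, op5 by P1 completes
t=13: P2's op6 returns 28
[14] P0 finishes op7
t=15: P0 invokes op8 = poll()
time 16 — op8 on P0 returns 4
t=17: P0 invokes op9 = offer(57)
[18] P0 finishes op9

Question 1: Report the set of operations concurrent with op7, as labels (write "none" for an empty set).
Answer: op5, op6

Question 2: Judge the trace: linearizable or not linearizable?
one valid linearization: op1, op2, op3, op4, op5, op6, op7, op8, op9
after step 1 (op1 offer(38)): queue <38>
after step 2 (op2 offer(28)): queue <38,28>
after step 3 (op3 poll() → 38): queue <28>
after step 4 (op4 offer(4)): queue <28,4>
after step 5 (op5 offer(22)): queue <28,4,22>
after step 6 (op6 poll() → 28): queue <4,22>
after step 7 (op7 offer(75)): queue <4,22,75>
after step 8 (op8 poll() → 4): queue <22,75>
after step 9 (op9 offer(57)): queue <22,75,57>

linearizable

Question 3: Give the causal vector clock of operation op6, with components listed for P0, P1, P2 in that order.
Answer: (1, 0, 4)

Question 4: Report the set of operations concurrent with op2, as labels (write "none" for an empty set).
Answer: op3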